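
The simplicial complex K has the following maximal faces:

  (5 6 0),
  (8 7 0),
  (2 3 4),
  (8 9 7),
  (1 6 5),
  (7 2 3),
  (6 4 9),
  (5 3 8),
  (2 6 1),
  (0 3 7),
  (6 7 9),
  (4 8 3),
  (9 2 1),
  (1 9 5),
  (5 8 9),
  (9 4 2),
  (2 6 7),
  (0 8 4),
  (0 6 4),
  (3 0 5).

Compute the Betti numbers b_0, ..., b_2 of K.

b_0 = 1, b_1 = 1, b_2 = 0.

K has 10 vertices, 30 edges, 20 triangles.
rank ∂_0 = 0, rank ∂_1 = 9 ⇒ b_0 = 10 − 0 − 9 = 1; all invariant factors of ∂_1 are 1 so no torsion. So H_0 ≅ Z.
rank ∂_1 = 9, rank ∂_2 = 20 ⇒ b_1 = 30 − 9 − 20 = 1; ∂_2 has invariant factor(s) [2] giving torsion. So H_1 ≅ Z ⊕ Z_2.
rank ∂_2 = 20, rank ∂_3 = 0 ⇒ b_2 = 20 − 20 − 0 = 0. So H_2 ≅ 0.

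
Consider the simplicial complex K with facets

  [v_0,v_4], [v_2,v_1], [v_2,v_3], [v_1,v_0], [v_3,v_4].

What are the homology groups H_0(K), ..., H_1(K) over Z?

Take the total order v_0 < v_1 < v_2 < v_3 < v_4 on the vertex set. Then K (dimension 1) consists of the simplices:

  0-simplices (5): [v_0], [v_1], [v_2], [v_3], [v_4]
  1-simplices (5): [v_0,v_1], [v_0,v_4], [v_1,v_2], [v_2,v_3], [v_3,v_4]

so the chain groups are C_0 ≅ Z^5, C_1 ≅ Z^5.

Boundary ∂_1: C_1 → C_0 maps an edge to its endpoints' difference, ∂[p,q] = q − p.
The 5×5 boundary matrix has rank 4 and Smith normal form diag(1,1,1,1).

Reading off H_k = ker ∂_k / im ∂_{k+1}:

  H_0: rank C_0 − rank ∂_1 = 5 − 4 = 1, and the invariant factors of ∂_1 are all 1, so H_0 = Z.
  H_1: rank ker ∂_1 − rank ∂_2 = (5 − 4) − 0 = 1, and there is no ∂_2, so H_1 = Z.

H_0 = Z,  H_1 = Z.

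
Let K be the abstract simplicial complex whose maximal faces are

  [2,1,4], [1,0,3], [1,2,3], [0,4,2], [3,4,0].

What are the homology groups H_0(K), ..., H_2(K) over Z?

H_0 = Z,  H_1 = Z,  H_2 = 0.

We work with the vertex ordering 0 < 1 < 2 < 3 < 4. The simplices of K, each written with vertices in increasing order, are:

  0-simplices (5): [0], [1], [2], [3], [4]
  1-simplices (10): [0,1], [0,2], [0,3], [0,4], [1,2], [1,3], [1,4], [2,3], [2,4], [3,4]
  2-simplices (5): [0,1,3], [0,2,4], [0,3,4], [1,2,3], [1,2,4]

giving chain groups C_0 ≅ Z^5, C_1 ≅ Z^10, C_2 ≅ Z^5.

∂_1: C_1 → C_0 sends each edge [p,q] (with p < q) to q − p. For instance
  ∂[0,3] = [3] − [0].
The 5×10 boundary matrix has rank 4 and Smith normal form diag(1,1,1,1).

∂_2: C_2 → C_1 acts by ∂[p,q,r] = [q,r] − [p,r] + [p,q]. For instance
  ∂[0,3,4] = [3,4] − [0,4] + [0,3],
  ∂[0,2,4] = [2,4] − [0,4] + [0,2].
As a 10×5 matrix over Z this has rank 5, with invariant factors (1,1,1,1,1).

Now H_k = ker ∂_k / im ∂_{k+1}, so:

  H_0: rank C_0 − rank ∂_1 = 5 − 4 = 1, and the invariant factors of ∂_1 are all 1, so H_0 ≅ Z.
  H_1: rank ker ∂_1 − rank ∂_2 = (10 − 4) − 5 = 1, and the invariant factors of ∂_2 are all 1, so H_1 ≅ Z.
  H_2: rank ker ∂_2 − rank ∂_3 = (5 − 5) − 0 = 0, and there is no ∂_3, so H_2 ≅ 0.

(K is a triangulation of the Möbius band.)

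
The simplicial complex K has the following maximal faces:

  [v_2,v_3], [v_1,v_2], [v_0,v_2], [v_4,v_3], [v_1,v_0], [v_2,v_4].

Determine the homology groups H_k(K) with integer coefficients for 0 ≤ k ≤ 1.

Order the vertices as v_0 < v_1 < v_2 < v_3 < v_4. Listing each simplex with vertices in this order, K has dimension 1 with simplices:

  0-simplices (5): [v_0], [v_1], [v_2], [v_3], [v_4]
  1-simplices (6): [v_0,v_1], [v_0,v_2], [v_1,v_2], [v_2,v_3], [v_2,v_4], [v_3,v_4]

Hence C_0 ≅ Z^5, C_1 ≅ Z^6.

∂_1: C_1 → C_0 is given by ∂[p,q] = [q] − [p]. For instance
  ∂[v_1,v_2] = [v_2] − [v_1].
The resulting 5×6 matrix has rank 4, and its Smith normal form has invariant factors (1,1,1,1).

Now H_k = ker ∂_k / im ∂_{k+1}, so:

  H_0: rank C_0 − rank ∂_1 = 5 − 4 = 1, and the invariant factors of ∂_1 are all 1, so H_0 ≅ Z.
  H_1: rank ker ∂_1 − rank ∂_2 = (6 − 4) − 0 = 2, and there is no ∂_2, so H_1 ≅ Z^2.

(K is a triangulation of a wedge of 2 circles.)

H_0 = Z,  H_1 = Z^2.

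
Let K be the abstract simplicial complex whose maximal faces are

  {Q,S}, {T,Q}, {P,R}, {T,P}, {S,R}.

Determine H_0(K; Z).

H_0 = Z.

Order the vertices as P < Q < R < S < T. Listing each simplex with vertices in this order, K has dimension 1 with simplices:

  0-simplices (5): P, Q, R, S, T
  1-simplices (5): PR, PT, QS, QT, RS

so the chain groups are C_0 ≅ Z^5, C_1 ≅ Z^5.

∂_1: C_1 → C_0 is given by ∂[p,q] = [q] − [p]. For instance
  ∂QS = S − Q.
This gives a 5×5 integer matrix of rank 4; reducing to Smith normal form yields diagonal entries (1,1,1,1).

Now H_k = ker ∂_k / im ∂_{k+1}, so:

  H_0: rank C_0 − rank ∂_1 = 5 − 4 = 1, and the invariant factors of ∂_1 are all 1, so H_0 = Z.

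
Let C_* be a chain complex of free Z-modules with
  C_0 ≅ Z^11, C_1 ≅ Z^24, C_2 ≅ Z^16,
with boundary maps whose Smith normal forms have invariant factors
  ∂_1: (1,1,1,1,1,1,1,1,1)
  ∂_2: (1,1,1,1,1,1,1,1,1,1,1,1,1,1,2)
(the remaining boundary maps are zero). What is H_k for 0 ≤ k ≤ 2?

H_0 = Z^2,  H_1 = Z_2,  H_2 = Z.

H_0: b_0 = 11 − 0 − 9 = 2; torsion from ∂_1 factors > 1: none. So H_0 = Z^2.
H_1: b_1 = 24 − 9 − 15 = 0; torsion from ∂_2 factors > 1: [2]. So H_1 = Z_2.
H_2: b_2 = 16 − 15 − 0 = 1; torsion from ∂_3 factors > 1: none. So H_2 = Z.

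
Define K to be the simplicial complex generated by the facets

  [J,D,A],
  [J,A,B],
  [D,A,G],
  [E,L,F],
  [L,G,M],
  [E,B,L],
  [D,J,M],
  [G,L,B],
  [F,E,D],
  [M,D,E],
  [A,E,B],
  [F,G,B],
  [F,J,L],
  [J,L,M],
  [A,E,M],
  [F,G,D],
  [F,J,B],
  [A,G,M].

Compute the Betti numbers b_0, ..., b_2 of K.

b_0 = 1, b_1 = 1, b_2 = 0.

K has 9 vertices, 27 edges, 18 triangles.
rank ∂_0 = 0, rank ∂_1 = 8 ⇒ b_0 = 9 − 0 − 8 = 1; all invariant factors of ∂_1 are 1 so no torsion. So H_0 = Z.
rank ∂_1 = 8, rank ∂_2 = 18 ⇒ b_1 = 27 − 8 − 18 = 1; ∂_2 has invariant factor(s) [2] giving torsion. So H_1 = Z ⊕ Z/2.
rank ∂_2 = 18, rank ∂_3 = 0 ⇒ b_2 = 18 − 18 − 0 = 0. So H_2 = 0.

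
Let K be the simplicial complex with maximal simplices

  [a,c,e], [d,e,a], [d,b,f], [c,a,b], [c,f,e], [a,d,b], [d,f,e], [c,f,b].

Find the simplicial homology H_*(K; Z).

Fix the vertex order a < b < c < d < e < f and write every simplex with vertices in increasing order. Then dim K = 2 and the simplices of K are:

  0-simplices (6): a, b, c, d, e, f
  1-simplices (12): ab, ac, ad, ae, bc, bd, bf, ce, cf, de, df, ef
  2-simplices (8): abc, abd, ace, ade, bcf, bdf, cef, def

giving chain groups C_0 ≅ Z^6, C_1 ≅ Z^12, C_2 ≅ Z^8.

The boundary map ∂_1: C_1 → C_0 maps an edge to its endpoints' difference, ∂[p,q] = q − p.
The resulting 6×12 matrix has rank 5, and its Smith normal form has invariant factors (1,1,1,1,1).

∂_2: C_2 → C_1 sends each 2-simplex [p,q,r] to [q,r] − [p,r] + [p,q]. For instance
  ∂ace = ce − ae + ac,
  ∂bcf = cf − bf + bc.
As a 12×8 matrix over Z this has rank 7, with invariant factors (1,1,1,1,1,1,1).

Now H_k = ker ∂_k / im ∂_{k+1}, so:

  H_0: rank C_0 − rank ∂_1 = 6 − 5 = 1, and the invariant factors of ∂_1 are all 1, so H_0 = Z.
  H_1: rank ker ∂_1 − rank ∂_2 = (12 − 5) − 7 = 0, and the invariant factors of ∂_2 are all 1, so H_1 = 0.
  H_2: rank ker ∂_2 − rank ∂_3 = (8 − 7) − 0 = 1, and there is no ∂_3, so H_2 = Z.

H_0 = Z,  H_1 = 0,  H_2 = Z.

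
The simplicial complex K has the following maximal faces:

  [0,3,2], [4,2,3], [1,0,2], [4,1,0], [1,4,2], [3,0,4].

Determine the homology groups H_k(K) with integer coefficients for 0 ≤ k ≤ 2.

We work with the vertex ordering 0 < 1 < 2 < 3 < 4. The simplices of K, each written with vertices in increasing order, are:

  0-simplices (5): [0], [1], [2], [3], [4]
  1-simplices (9): [0,1], [0,2], [0,3], [0,4], [1,2], [1,4], [2,3], [2,4], [3,4]
  2-simplices (6): [0,1,2], [0,1,4], [0,2,3], [0,3,4], [1,2,4], [2,3,4]

Hence C_0 ≅ Z^5, C_1 ≅ Z^9, C_2 ≅ Z^6.

The boundary map ∂_1: C_1 → C_0 sends each edge [p,q] (with p < q) to q − p. For instance
  ∂[2,4] = [4] − [2].
The 5×9 boundary matrix has rank 4 and Smith normal form diag(1,1,1,1).

∂_2: C_2 → C_1 acts by ∂[p,q,r] = [q,r] − [p,r] + [p,q]. For instance
  ∂[0,1,2] = [1,2] − [0,2] + [0,1],
  ∂[0,3,4] = [3,4] − [0,4] + [0,3].
The 9×6 boundary matrix has rank 5 and Smith normal form diag(1,1,1,1,1).

Reading off H_k = ker ∂_k / im ∂_{k+1}:

  H_0: rank C_0 − rank ∂_1 = 5 − 4 = 1, and the invariant factors of ∂_1 are all 1, so H_0 ≅ Z.
  H_1: rank ker ∂_1 − rank ∂_2 = (9 − 4) − 5 = 0, and the invariant factors of ∂_2 are all 1, so H_1 ≅ 0.
  H_2: rank ker ∂_2 − rank ∂_3 = (6 − 5) − 0 = 1, and there is no ∂_3, so H_2 ≅ Z.

H_0 = Z,  H_1 = 0,  H_2 = Z.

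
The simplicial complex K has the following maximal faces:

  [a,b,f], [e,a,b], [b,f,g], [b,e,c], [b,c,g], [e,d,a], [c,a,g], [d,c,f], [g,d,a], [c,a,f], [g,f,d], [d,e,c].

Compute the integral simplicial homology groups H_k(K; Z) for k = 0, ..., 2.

H_0 ≅ Z,  H_1 ≅ Z/2Z,  H_2 = 0.

Fix the vertex order a < b < c < d < e < f < g and write every simplex with vertices in increasing order. Then dim K = 2 and the simplices of K are:

  0-simplices (7): a, b, c, d, e, f, g
  1-simplices (18): ab, ac, ad, ae, af, ag, bc, be, bf, bg, cd, ce, cf, cg, de, df, dg, fg
  2-simplices (12): abe, abf, acf, acg, ade, adg, bce, bcg, bfg, cde, cdf, dfg

so the chain groups are C_0 ≅ Z^7, C_1 ≅ Z^18, C_2 ≅ Z^12.

The boundary map ∂_1: C_1 → C_0 maps an edge to its endpoints' difference, ∂[p,q] = q − p. For instance
  ∂af = f − a.
This gives a 7×18 integer matrix of rank 6; reducing to Smith normal form yields diagonal entries (1,1,1,1,1,1).

∂_2: C_2 → C_1 maps a triangle to the signed sum of its edges. For instance
  ∂bce = ce − be + bc,
  ∂ade = de − ae + ad.
The 18×12 boundary matrix has rank 12 and Smith normal form diag(1,1,1,1,1,1,1,1,1,1,1,2).

Computing H_k = (kernel of ∂_k) / (image of ∂_{k+1}):

  H_0: rank C_0 − rank ∂_1 = 7 − 6 = 1, and the invariant factors of ∂_1 are all 1, so H_0 = Z.
  H_1: rank ker ∂_1 − rank ∂_2 = (18 − 6) − 12 = 0, and ∂_2 has invariant factor 2 > 1, so H_1 = Z/2Z.
  H_2: rank ker ∂_2 − rank ∂_3 = (12 − 12) − 0 = 0, and there is no ∂_3, so H_2 = 0.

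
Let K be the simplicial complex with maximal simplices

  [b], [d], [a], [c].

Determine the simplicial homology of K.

H_0 ≅ Z^4.

Order the vertices as a < b < c < d. Listing each simplex with vertices in this order, K has dimension 0 with simplices:

  0-simplices (4): a, b, c, d

Hence C_0 ≅ Z^4.

Now H_k = ker ∂_k / im ∂_{k+1}, so:

  H_0: rank C_0 − rank ∂_1 = 4 − 0 = 4, and there is no ∂_1, so H_0 = Z^4.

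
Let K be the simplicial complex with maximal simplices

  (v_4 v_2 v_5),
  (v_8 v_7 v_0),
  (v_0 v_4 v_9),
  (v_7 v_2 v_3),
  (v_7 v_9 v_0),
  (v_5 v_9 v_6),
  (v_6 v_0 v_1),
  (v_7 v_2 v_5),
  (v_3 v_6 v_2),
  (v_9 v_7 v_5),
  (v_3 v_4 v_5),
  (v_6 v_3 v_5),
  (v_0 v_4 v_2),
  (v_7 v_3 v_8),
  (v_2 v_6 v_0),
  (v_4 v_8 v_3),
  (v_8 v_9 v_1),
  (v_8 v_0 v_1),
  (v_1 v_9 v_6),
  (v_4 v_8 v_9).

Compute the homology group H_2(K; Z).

Take the total order v_0 < v_1 < v_2 < v_3 < v_4 < v_5 < v_6 < v_7 < v_8 < v_9 on the vertex set. Then K (dimension 2) consists of the simplices:

  0-simplices (10): [v_0], [v_1], [v_2], [v_3], [v_4], [v_5], [v_6], [v_7], [v_8], [v_9]
  1-simplices (30): (30 of them)
  2-simplices (20): (20 of them)

giving chain groups C_0 ≅ Z^10, C_1 ≅ Z^30, C_2 ≅ Z^20.

The boundary map ∂_1: C_1 → C_0 is given by ∂[p,q] = [q] − [p]. For instance
  ∂[v_3,v_6] = [v_6] − [v_3].
As a 10×30 matrix over Z this has rank 9, with invariant factors (1,1,1,1,1,1,1,1,1).

The boundary map ∂_2: C_2 → C_1 sends each 2-simplex [p,q,r] to [q,r] − [p,r] + [p,q]. For instance
  ∂[v_0,v_1,v_6] = [v_1,v_6] − [v_0,v_6] + [v_0,v_1],
  ∂[v_0,v_2,v_4] = [v_2,v_4] − [v_0,v_4] + [v_0,v_2].
The 30×20 boundary matrix has rank 20 and Smith normal form diag(1,1,1,1,1,1,1,1,1,1,1,1,1,1,1,1,1,1,1,2).

Reading off H_k = ker ∂_k / im ∂_{k+1}:

  H_2: rank ker ∂_2 − rank ∂_3 = (20 − 20) − 0 = 0, and there is no ∂_3, so H_2 ≅ 0.

H_2 = 0.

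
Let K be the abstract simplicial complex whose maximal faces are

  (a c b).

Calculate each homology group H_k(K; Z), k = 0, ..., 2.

H_0 ≅ Z,  H_1 = 0,  H_2 = 0.

Fix the vertex order a < b < c and write every simplex with vertices in increasing order. Then dim K = 2 and the simplices of K are:

  0-simplices (3): a, b, c
  1-simplices (3): ab, ac, bc
  2-simplices (1): abc

giving chain groups C_0 ≅ Z^3, C_1 ≅ Z^3, C_2 ≅ Z^1.

Boundary ∂_1: C_1 → C_0 maps an edge to its endpoints' difference, ∂[p,q] = q − p.
This gives a 3×3 integer matrix of rank 2; reducing to Smith normal form yields diagonal entries (1,1).

The boundary map ∂_2: C_2 → C_1 sends each 2-simplex [p,q,r] to [q,r] − [p,r] + [p,q]. For instance
  ∂abc = bc − ac + ab.
The resulting 3×1 matrix has rank 1, and its Smith normal form has invariant factors (1).

Now H_k = ker ∂_k / im ∂_{k+1}, so:

  H_0: rank C_0 − rank ∂_1 = 3 − 2 = 1, and the invariant factors of ∂_1 are all 1, so H_0 = Z.
  H_1: rank ker ∂_1 − rank ∂_2 = (3 − 2) − 1 = 0, and the invariant factors of ∂_2 are all 1, so H_1 = 0.
  H_2: rank ker ∂_2 − rank ∂_3 = (1 − 1) − 0 = 0, and there is no ∂_3, so H_2 = 0.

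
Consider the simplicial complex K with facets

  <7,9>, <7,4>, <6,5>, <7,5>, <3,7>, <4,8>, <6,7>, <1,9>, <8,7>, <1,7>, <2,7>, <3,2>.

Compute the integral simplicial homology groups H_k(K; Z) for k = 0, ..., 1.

We work with the vertex ordering 1 < 2 < 3 < 4 < 5 < 6 < 7 < 8 < 9. The simplices of K, each written with vertices in increasing order, are:

  0-simplices (9): [1], [2], [3], [4], [5], [6], [7], [8], [9]
  1-simplices (12): [1,7], [1,9], [2,3], [2,7], [3,7], [4,7], [4,8], [5,6], [5,7], [6,7], [7,8], [7,9]

giving chain groups C_0 ≅ Z^9, C_1 ≅ Z^12.

The boundary map ∂_1: C_1 → C_0 is given by ∂[p,q] = [q] − [p].
The 9×12 boundary matrix has rank 8 and Smith normal form diag(1,1,1,1,1,1,1,1).

Computing H_k = (kernel of ∂_k) / (image of ∂_{k+1}):

  H_0: rank C_0 − rank ∂_1 = 9 − 8 = 1, and the invariant factors of ∂_1 are all 1, so H_0 ≅ Z.
  H_1: rank ker ∂_1 − rank ∂_2 = (12 − 8) − 0 = 4, and there is no ∂_2, so H_1 ≅ Z^4.

H_0 ≅ Z,  H_1 ≅ Z^4.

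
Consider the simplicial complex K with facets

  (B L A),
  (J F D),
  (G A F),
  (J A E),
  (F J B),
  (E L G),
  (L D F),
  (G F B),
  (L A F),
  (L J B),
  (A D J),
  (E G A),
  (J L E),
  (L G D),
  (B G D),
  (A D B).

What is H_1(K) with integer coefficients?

H_1 = Z^2.

We work with the vertex ordering A < B < D < E < F < G < J < L. The simplices of K, each written with vertices in increasing order, are:

  0-simplices (8): A, B, D, E, F, G, J, L
  1-simplices (24): AB, AD, AE, AF, AG, AJ, AL, BD, BF, BG, BJ, BL, DF, DG, DJ, DL, EG, EJ, EL, FG, FJ, FL, GL, JL
  2-simplices (16): ABD, ABL, ADJ, AEG, AEJ, AFG, AFL, BDG, BFG, BFJ, BJL, DFJ, DFL, DGL, EGL, EJL

Hence C_0 ≅ Z^8, C_1 ≅ Z^24, C_2 ≅ Z^16.

Boundary ∂_1: C_1 → C_0 is given by ∂[p,q] = [q] − [p].
This gives a 8×24 integer matrix of rank 7; reducing to Smith normal form yields diagonal entries (1,1,1,1,1,1,1).

Boundary ∂_2: C_2 → C_1 maps a triangle to the signed sum of its edges. For instance
  ∂ABD = BD − AD + AB,
  ∂BDG = DG − BG + BD.
This gives a 24×16 integer matrix of rank 15; reducing to Smith normal form yields diagonal entries (1,1,1,1,1,1,1,1,1,1,1,1,1,1,1).

Reading off H_k = ker ∂_k / im ∂_{k+1}:

  H_1: rank ker ∂_1 − rank ∂_2 = (24 − 7) − 15 = 2, and the invariant factors of ∂_2 are all 1, so H_1 = Z^2.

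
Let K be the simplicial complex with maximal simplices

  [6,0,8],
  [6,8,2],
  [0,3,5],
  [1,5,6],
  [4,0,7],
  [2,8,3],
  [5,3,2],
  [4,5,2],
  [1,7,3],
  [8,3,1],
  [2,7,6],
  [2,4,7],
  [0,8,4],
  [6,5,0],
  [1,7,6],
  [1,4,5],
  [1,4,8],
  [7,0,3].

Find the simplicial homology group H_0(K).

Fix the vertex order 0 < 1 < 2 < 3 < 4 < 5 < 6 < 7 < 8 and write every simplex with vertices in increasing order. Then dim K = 2 and the simplices of K are:

  0-simplices (9): [0], [1], [2], [3], [4], [5], [6], [7], [8]
  1-simplices (27): (27 of them)
  2-simplices (18): [0,3,5], [0,3,7], [0,4,7], [0,4,8], [0,5,6], [0,6,8], [1,3,7], [1,3,8], [1,4,5], [1,4,8], [1,5,6], [1,6,7], [2,3,5], [2,3,8], [2,4,5], [2,4,7], [2,6,7], [2,6,8]

giving chain groups C_0 ≅ Z^9, C_1 ≅ Z^27, C_2 ≅ Z^18.

The boundary map ∂_1: C_1 → C_0 sends each edge [p,q] (with p < q) to q − p. For instance
  ∂[2,8] = [8] − [2].
The 9×27 boundary matrix has rank 8 and Smith normal form diag(1,1,1,1,1,1,1,1).

Boundary ∂_2: C_2 → C_1 sends each 2-simplex [p,q,r] to [q,r] − [p,r] + [p,q]. For instance
  ∂[1,3,8] = [3,8] − [1,8] + [1,3],
  ∂[2,3,5] = [3,5] − [2,5] + [2,3].
As a 27×18 matrix over Z this has rank 17, with invariant factors (1,1,1,1,1,1,1,1,1,1,1,1,1,1,1,1,1).

From H_k ≅ ker(∂_k) / im(∂_{k+1}) we obtain:

  H_0: rank C_0 − rank ∂_1 = 9 − 8 = 1, and the invariant factors of ∂_1 are all 1, so H_0 ≅ Z.

(K is a triangulation of the torus T^2.)

H_0 ≅ Z.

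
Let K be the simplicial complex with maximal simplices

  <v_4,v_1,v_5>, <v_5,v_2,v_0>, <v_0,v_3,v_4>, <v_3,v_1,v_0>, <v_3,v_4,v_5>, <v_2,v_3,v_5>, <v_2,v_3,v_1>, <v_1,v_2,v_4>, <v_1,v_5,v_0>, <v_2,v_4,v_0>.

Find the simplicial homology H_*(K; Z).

H_0 ≅ Z,  H_1 ≅ Z/2,  H_2 = 0.

Fix the vertex order v_0 < v_1 < v_2 < v_3 < v_4 < v_5 and write every simplex with vertices in increasing order. Then dim K = 2 and the simplices of K are:

  0-simplices (6): [v_0], [v_1], [v_2], [v_3], [v_4], [v_5]
  1-simplices (15): (15 of them)
  2-simplices (10): [v_0,v_1,v_3], [v_0,v_1,v_5], [v_0,v_2,v_4], [v_0,v_2,v_5], [v_0,v_3,v_4], [v_1,v_2,v_3], [v_1,v_2,v_4], [v_1,v_4,v_5], [v_2,v_3,v_5], [v_3,v_4,v_5]

so the chain groups are C_0 ≅ Z^6, C_1 ≅ Z^15, C_2 ≅ Z^10.

Boundary ∂_1: C_1 → C_0 is given by ∂[p,q] = [q] − [p]. For instance
  ∂[v_0,v_4] = [v_4] − [v_0].
The resulting 6×15 matrix has rank 5, and its Smith normal form has invariant factors (1,1,1,1,1).

∂_2: C_2 → C_1 acts by ∂[p,q,r] = [q,r] − [p,r] + [p,q]. For instance
  ∂[v_2,v_3,v_5] = [v_3,v_5] − [v_2,v_5] + [v_2,v_3],
  ∂[v_0,v_2,v_4] = [v_2,v_4] − [v_0,v_4] + [v_0,v_2].
As a 15×10 matrix over Z this has rank 10, with invariant factors (1,1,1,1,1,1,1,1,1,2).

Reading off H_k = ker ∂_k / im ∂_{k+1}:

  H_0: rank C_0 − rank ∂_1 = 6 − 5 = 1, and the invariant factors of ∂_1 are all 1, so H_0 ≅ Z.
  H_1: rank ker ∂_1 − rank ∂_2 = (15 − 5) − 10 = 0, and ∂_2 has invariant factor 2 > 1, so H_1 ≅ Z/2.
  H_2: rank ker ∂_2 − rank ∂_3 = (10 − 10) − 0 = 0, and there is no ∂_3, so H_2 ≅ 0.

As a check, the Euler characteristic is 6 − 15 + 10 = 1, which agrees with 1 − 0 + 0 = 1.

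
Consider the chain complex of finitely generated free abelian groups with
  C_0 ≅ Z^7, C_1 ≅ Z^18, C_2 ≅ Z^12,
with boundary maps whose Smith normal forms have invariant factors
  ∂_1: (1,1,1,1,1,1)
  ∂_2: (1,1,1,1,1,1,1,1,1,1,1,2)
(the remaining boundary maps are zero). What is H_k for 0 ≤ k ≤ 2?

H_0: b_0 = 7 − 0 − 6 = 1; torsion from ∂_1 factors > 1: none. So H_0 ≅ Z.
H_1: b_1 = 18 − 6 − 12 = 0; torsion from ∂_2 factors > 1: [2]. So H_1 ≅ Z/2.
H_2: b_2 = 12 − 12 − 0 = 0; torsion from ∂_3 factors > 1: none. So H_2 ≅ 0.

H_0 ≅ Z,  H_1 ≅ Z/2,  H_2 = 0.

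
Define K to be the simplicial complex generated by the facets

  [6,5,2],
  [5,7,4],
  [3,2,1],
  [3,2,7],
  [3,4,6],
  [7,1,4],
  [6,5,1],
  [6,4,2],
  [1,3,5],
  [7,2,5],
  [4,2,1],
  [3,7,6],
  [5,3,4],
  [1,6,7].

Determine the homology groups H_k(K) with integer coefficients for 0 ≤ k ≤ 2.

H_0 = Z,  H_1 = Z^2,  H_2 = Z.

K has 7 vertices, 21 edges, 14 triangles.
rank ∂_0 = 0, rank ∂_1 = 6 ⇒ b_0 = 7 − 0 − 6 = 1; all invariant factors of ∂_1 are 1 so no torsion. So H_0 = Z.
rank ∂_1 = 6, rank ∂_2 = 13 ⇒ b_1 = 21 − 6 − 13 = 2; all invariant factors of ∂_2 are 1 so no torsion. So H_1 = Z^2.
rank ∂_2 = 13, rank ∂_3 = 0 ⇒ b_2 = 14 − 13 − 0 = 1. So H_2 = Z.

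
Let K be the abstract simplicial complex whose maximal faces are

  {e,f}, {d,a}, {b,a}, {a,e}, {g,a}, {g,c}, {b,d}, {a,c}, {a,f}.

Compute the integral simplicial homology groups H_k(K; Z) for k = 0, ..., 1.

Fix the vertex order a < b < c < d < e < f < g and write every simplex with vertices in increasing order. Then dim K = 1 and the simplices of K are:

  0-simplices (7): a, b, c, d, e, f, g
  1-simplices (9): ab, ac, ad, ae, af, ag, bd, cg, ef

giving chain groups C_0 ≅ Z^7, C_1 ≅ Z^9.

Boundary ∂_1: C_1 → C_0 maps an edge to its endpoints' difference, ∂[p,q] = q − p. For instance
  ∂af = f − a.
The 7×9 boundary matrix has rank 6 and Smith normal form diag(1,1,1,1,1,1).

From H_k ≅ ker(∂_k) / im(∂_{k+1}) we obtain:

  H_0: rank C_0 − rank ∂_1 = 7 − 6 = 1, and the invariant factors of ∂_1 are all 1, so H_0 ≅ Z.
  H_1: rank ker ∂_1 − rank ∂_2 = (9 − 6) − 0 = 3, and there is no ∂_2, so H_1 ≅ Z^3.

(K is a triangulation of a wedge of 3 circles.)

H_0 = Z,  H_1 = Z^3.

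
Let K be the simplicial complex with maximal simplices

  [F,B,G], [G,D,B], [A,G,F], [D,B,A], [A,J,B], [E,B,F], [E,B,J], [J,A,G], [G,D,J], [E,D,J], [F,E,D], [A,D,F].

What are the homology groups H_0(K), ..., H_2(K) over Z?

H_0 = Z,  H_1 = Z/2,  H_2 = 0.

K has 7 vertices, 18 edges, 12 triangles.
rank ∂_0 = 0, rank ∂_1 = 6 ⇒ b_0 = 7 − 0 − 6 = 1; all invariant factors of ∂_1 are 1 so no torsion. So H_0 ≅ Z.
rank ∂_1 = 6, rank ∂_2 = 12 ⇒ b_1 = 18 − 6 − 12 = 0; ∂_2 has invariant factor(s) [2] giving torsion. So H_1 ≅ Z/2.
rank ∂_2 = 12, rank ∂_3 = 0 ⇒ b_2 = 12 − 12 − 0 = 0. So H_2 ≅ 0.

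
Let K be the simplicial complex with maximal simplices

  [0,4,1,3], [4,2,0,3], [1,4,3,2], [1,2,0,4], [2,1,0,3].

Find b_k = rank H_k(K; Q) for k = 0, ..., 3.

b_0 = 1, b_1 = 0, b_2 = 0, b_3 = 1.

Take the total order 0 < 1 < 2 < 3 < 4 on the vertex set. Then K (dimension 3) consists of the simplices:

  0-simplices (5): [0], [1], [2], [3], [4]
  1-simplices (10): [0,1], [0,2], [0,3], [0,4], [1,2], [1,3], [1,4], [2,3], [2,4], [3,4]
  2-simplices (10): [0,1,2], [0,1,3], [0,1,4], [0,2,3], [0,2,4], [0,3,4], [1,2,3], [1,2,4], [1,3,4], [2,3,4]
  3-simplices (5): [0,1,2,3], [0,1,2,4], [0,1,3,4], [0,2,3,4], [1,2,3,4]

giving chain groups C_0 ≅ Z^5, C_1 ≅ Z^10, C_2 ≅ Z^10, C_3 ≅ Z^5.

The boundary map ∂_1: C_1 → C_0 maps an edge to its endpoints' difference, ∂[p,q] = q − p.
This gives a 5×10 integer matrix of rank 4; reducing to Smith normal form yields diagonal entries (1,1,1,1).

∂_2: C_2 → C_1 acts by ∂[p,q,r] = [q,r] − [p,r] + [p,q]. For instance
  ∂[0,3,4] = [3,4] − [0,4] + [0,3],
  ∂[0,1,2] = [1,2] − [0,2] + [0,1].
As a 10×10 matrix over Z this has rank 6, with invariant factors (1,1,1,1,1,1).

∂_3: C_3 → C_2 sends each 3-simplex σ to the alternating sum Σ_i (−1)^i (σ with its i-th vertex removed). For instance
  ∂[0,2,3,4] = [2,3,4] − [0,3,4] + [0,2,4] − [0,2,3],
  ∂[0,1,2,3] = [1,2,3] − [0,2,3] + [0,1,3] − [0,1,2].
As a 10×5 matrix over Z this has rank 4, with invariant factors (1,1,1,1).

Now H_k = ker ∂_k / im ∂_{k+1}, so:

  H_0: rank C_0 − rank ∂_1 = 5 − 4 = 1, and the invariant factors of ∂_1 are all 1, so H_0 = Z.
  H_1: rank ker ∂_1 − rank ∂_2 = (10 − 4) − 6 = 0, and the invariant factors of ∂_2 are all 1, so H_1 = 0.
  H_2: rank ker ∂_2 − rank ∂_3 = (10 − 6) − 4 = 0, and the invariant factors of ∂_3 are all 1, so H_2 = 0.
  H_3: rank ker ∂_3 − rank ∂_4 = (5 − 4) − 0 = 1, and there is no ∂_4, so H_3 = Z.

Hence the Betti numbers are b_0 = 1, b_1 = 0, b_2 = 0, b_3 = 1.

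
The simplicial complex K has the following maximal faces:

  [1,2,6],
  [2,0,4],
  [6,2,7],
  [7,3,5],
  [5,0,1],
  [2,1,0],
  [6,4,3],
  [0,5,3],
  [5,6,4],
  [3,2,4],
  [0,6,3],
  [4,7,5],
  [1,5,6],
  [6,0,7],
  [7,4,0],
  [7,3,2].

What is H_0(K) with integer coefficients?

H_0 = Z.

Take the total order 0 < 1 < 2 < 3 < 4 < 5 < 6 < 7 on the vertex set. Then K (dimension 2) consists of the simplices:

  0-simplices (8): [0], [1], [2], [3], [4], [5], [6], [7]
  1-simplices (24): (24 of them)
  2-simplices (16): [0,1,2], [0,1,5], [0,2,4], [0,3,5], [0,3,6], [0,4,7], [0,6,7], [1,2,6], [1,5,6], [2,3,4], [2,3,7], [2,6,7], [3,4,6], [3,5,7], [4,5,6], [4,5,7]

so the chain groups are C_0 ≅ Z^8, C_1 ≅ Z^24, C_2 ≅ Z^16.

Boundary ∂_1: C_1 → C_0 maps an edge to its endpoints' difference, ∂[p,q] = q − p. For instance
  ∂[3,7] = [7] − [3].
The resulting 8×24 matrix has rank 7, and its Smith normal form has invariant factors (1,1,1,1,1,1,1).

The boundary map ∂_2: C_2 → C_1 maps a triangle to the signed sum of its edges. For instance
  ∂[2,3,4] = [3,4] − [2,4] + [2,3],
  ∂[2,3,7] = [3,7] − [2,7] + [2,3].
The resulting 24×16 matrix has rank 15, and its Smith normal form has invariant factors (1,1,1,1,1,1,1,1,1,1,1,1,1,1,1).

Now H_k = ker ∂_k / im ∂_{k+1}, so:

  H_0: rank C_0 − rank ∂_1 = 8 − 7 = 1, and the invariant factors of ∂_1 are all 1, so H_0 ≅ Z.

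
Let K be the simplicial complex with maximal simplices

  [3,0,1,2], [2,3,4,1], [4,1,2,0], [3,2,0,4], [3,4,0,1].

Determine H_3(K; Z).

Order the vertices as 0 < 1 < 2 < 3 < 4. Listing each simplex with vertices in this order, K has dimension 3 with simplices:

  0-simplices (5): [0], [1], [2], [3], [4]
  1-simplices (10): [0,1], [0,2], [0,3], [0,4], [1,2], [1,3], [1,4], [2,3], [2,4], [3,4]
  2-simplices (10): [0,1,2], [0,1,3], [0,1,4], [0,2,3], [0,2,4], [0,3,4], [1,2,3], [1,2,4], [1,3,4], [2,3,4]
  3-simplices (5): [0,1,2,3], [0,1,2,4], [0,1,3,4], [0,2,3,4], [1,2,3,4]

giving chain groups C_0 ≅ Z^5, C_1 ≅ Z^10, C_2 ≅ Z^10, C_3 ≅ Z^5.

Boundary ∂_1: C_1 → C_0 sends each edge [p,q] (with p < q) to q − p.
As a 5×10 matrix over Z this has rank 4, with invariant factors (1,1,1,1).

The boundary map ∂_2: C_2 → C_1 sends each 2-simplex [p,q,r] to [q,r] − [p,r] + [p,q]. For instance
  ∂[1,3,4] = [3,4] − [1,4] + [1,3],
  ∂[0,2,3] = [2,3] − [0,3] + [0,2].
As a 10×10 matrix over Z this has rank 6, with invariant factors (1,1,1,1,1,1).

∂_3: C_3 → C_2 sends each 3-simplex σ to the alternating sum Σ_i (−1)^i (σ with its i-th vertex removed). For instance
  ∂[0,2,3,4] = [2,3,4] − [0,3,4] + [0,2,4] − [0,2,3],
  ∂[0,1,2,3] = [1,2,3] − [0,2,3] + [0,1,3] − [0,1,2].
This gives a 10×5 integer matrix of rank 4; reducing to Smith normal form yields diagonal entries (1,1,1,1).

Reading off H_k = ker ∂_k / im ∂_{k+1}:

  H_3: rank ker ∂_3 − rank ∂_4 = (5 − 4) − 0 = 1, and there is no ∂_4, so H_3 = Z.

H_3 ≅ Z.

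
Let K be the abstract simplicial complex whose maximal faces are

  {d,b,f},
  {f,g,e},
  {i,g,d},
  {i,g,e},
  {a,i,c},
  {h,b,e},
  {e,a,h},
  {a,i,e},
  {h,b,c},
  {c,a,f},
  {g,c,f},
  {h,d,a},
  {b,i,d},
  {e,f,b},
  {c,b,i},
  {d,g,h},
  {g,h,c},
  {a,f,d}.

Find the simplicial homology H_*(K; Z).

Order the vertices as a < b < c < d < e < f < g < h < i. Listing each simplex with vertices in this order, K has dimension 2 with simplices:

  0-simplices (9): a, b, c, d, e, f, g, h, i
  1-simplices (27): ac, ad, ae, af, ah, ai, bc, bd, be, bf, bh, bi, cf, cg, ch, ci, df, dg, dh, di, ef, eg, eh, ei, fg, gh, gi
  2-simplices (18): acf, aci, adf, adh, aeh, aei, bch, bci, bdf, bdi, bef, beh, cfg, cgh, dgh, dgi, efg, egi

so the chain groups are C_0 ≅ Z^9, C_1 ≅ Z^27, C_2 ≅ Z^18.

Boundary ∂_1: C_1 → C_0 sends each edge [p,q] (with p < q) to q − p. For instance
  ∂be = e − b.
This gives a 9×27 integer matrix of rank 8; reducing to Smith normal form yields diagonal entries (1,1,1,1,1,1,1,1).

Boundary ∂_2: C_2 → C_1 acts by ∂[p,q,r] = [q,r] − [p,r] + [p,q]. For instance
  ∂acf = cf − af + ac,
  ∂beh = eh − bh + be.
The 27×18 boundary matrix has rank 17 and Smith normal form diag(1,1,1,1,1,1,1,1,1,1,1,1,1,1,1,1,1).

From H_k ≅ ker(∂_k) / im(∂_{k+1}) we obtain:

  H_0: rank C_0 − rank ∂_1 = 9 − 8 = 1, and the invariant factors of ∂_1 are all 1, so H_0 = Z.
  H_1: rank ker ∂_1 − rank ∂_2 = (27 − 8) − 17 = 2, and the invariant factors of ∂_2 are all 1, so H_1 = Z^2.
  H_2: rank ker ∂_2 − rank ∂_3 = (18 − 17) − 0 = 1, and there is no ∂_3, so H_2 = Z.

H_0 = Z,  H_1 = Z^2,  H_2 = Z.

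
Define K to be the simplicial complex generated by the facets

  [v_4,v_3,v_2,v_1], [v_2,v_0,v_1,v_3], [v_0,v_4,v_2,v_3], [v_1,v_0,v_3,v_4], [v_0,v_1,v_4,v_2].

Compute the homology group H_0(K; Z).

Fix the vertex order v_0 < v_1 < v_2 < v_3 < v_4 and write every simplex with vertices in increasing order. Then dim K = 3 and the simplices of K are:

  0-simplices (5): [v_0], [v_1], [v_2], [v_3], [v_4]
  1-simplices (10): [v_0,v_1], [v_0,v_2], [v_0,v_3], [v_0,v_4], [v_1,v_2], [v_1,v_3], [v_1,v_4], [v_2,v_3], [v_2,v_4], [v_3,v_4]
  2-simplices (10): [v_0,v_1,v_2], [v_0,v_1,v_3], [v_0,v_1,v_4], [v_0,v_2,v_3], [v_0,v_2,v_4], [v_0,v_3,v_4], [v_1,v_2,v_3], [v_1,v_2,v_4], [v_1,v_3,v_4], [v_2,v_3,v_4]
  3-simplices (5): [v_0,v_1,v_2,v_3], [v_0,v_1,v_2,v_4], [v_0,v_1,v_3,v_4], [v_0,v_2,v_3,v_4], [v_1,v_2,v_3,v_4]

giving chain groups C_0 ≅ Z^5, C_1 ≅ Z^10, C_2 ≅ Z^10, C_3 ≅ Z^5.

The boundary map ∂_1: C_1 → C_0 is given by ∂[p,q] = [q] − [p]. For instance
  ∂[v_1,v_4] = [v_4] − [v_1].
The 5×10 boundary matrix has rank 4 and Smith normal form diag(1,1,1,1).

Boundary ∂_2: C_2 → C_1 maps a triangle to the signed sum of its edges. For instance
  ∂[v_1,v_3,v_4] = [v_3,v_4] − [v_1,v_4] + [v_1,v_3],
  ∂[v_0,v_2,v_4] = [v_2,v_4] − [v_0,v_4] + [v_0,v_2].
This gives a 10×10 integer matrix of rank 6; reducing to Smith normal form yields diagonal entries (1,1,1,1,1,1).

The boundary map ∂_3: C_3 → C_2 sends each 3-simplex σ to the alternating sum Σ_i (−1)^i (σ with its i-th vertex removed). For instance
  ∂[v_0,v_2,v_3,v_4] = [v_2,v_3,v_4] − [v_0,v_3,v_4] + [v_0,v_2,v_4] − [v_0,v_2,v_3],
  ∂[v_0,v_1,v_2,v_4] = [v_1,v_2,v_4] − [v_0,v_2,v_4] + [v_0,v_1,v_4] − [v_0,v_1,v_2].
As a 10×5 matrix over Z this has rank 4, with invariant factors (1,1,1,1).

Now H_k = ker ∂_k / im ∂_{k+1}, so:

  H_0: rank C_0 − rank ∂_1 = 5 − 4 = 1, and the invariant factors of ∂_1 are all 1, so H_0 = Z.

(K is a triangulation of the 3-sphere S^3.)

H_0 = Z.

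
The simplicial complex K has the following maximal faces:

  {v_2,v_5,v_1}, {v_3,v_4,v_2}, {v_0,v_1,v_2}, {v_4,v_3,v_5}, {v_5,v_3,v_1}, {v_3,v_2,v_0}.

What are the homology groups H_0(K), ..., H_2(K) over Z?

H_0 = Z,  H_1 = Z,  H_2 = 0.

K has 6 vertices, 12 edges, 6 triangles.
rank ∂_0 = 0, rank ∂_1 = 5 ⇒ b_0 = 6 − 0 − 5 = 1; all invariant factors of ∂_1 are 1 so no torsion. So H_0 = Z.
rank ∂_1 = 5, rank ∂_2 = 6 ⇒ b_1 = 12 − 5 − 6 = 1; all invariant factors of ∂_2 are 1 so no torsion. So H_1 = Z.
rank ∂_2 = 6, rank ∂_3 = 0 ⇒ b_2 = 6 − 6 − 0 = 0. So H_2 = 0.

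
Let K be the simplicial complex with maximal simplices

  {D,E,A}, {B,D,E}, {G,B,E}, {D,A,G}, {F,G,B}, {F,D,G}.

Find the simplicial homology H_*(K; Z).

Fix the vertex order A < B < D < E < F < G and write every simplex with vertices in increasing order. Then dim K = 2 and the simplices of K are:

  0-simplices (6): A, B, D, E, F, G
  1-simplices (12): AD, AE, AG, BD, BE, BF, BG, DE, DF, DG, EG, FG
  2-simplices (6): ADE, ADG, BDE, BEG, BFG, DFG

giving chain groups C_0 ≅ Z^6, C_1 ≅ Z^12, C_2 ≅ Z^6.

The boundary map ∂_1: C_1 → C_0 maps an edge to its endpoints' difference, ∂[p,q] = q − p. For instance
  ∂BE = E − B.
This gives a 6×12 integer matrix of rank 5; reducing to Smith normal form yields diagonal entries (1,1,1,1,1).

Boundary ∂_2: C_2 → C_1 maps a triangle to the signed sum of its edges. For instance
  ∂BDE = DE − BE + BD,
  ∂DFG = FG − DG + DF.
As a 12×6 matrix over Z this has rank 6, with invariant factors (1,1,1,1,1,1).

Now H_k = ker ∂_k / im ∂_{k+1}, so:

  H_0: rank C_0 − rank ∂_1 = 6 − 5 = 1, and the invariant factors of ∂_1 are all 1, so H_0 = Z.
  H_1: rank ker ∂_1 − rank ∂_2 = (12 − 5) − 6 = 1, and the invariant factors of ∂_2 are all 1, so H_1 = Z.
  H_2: rank ker ∂_2 − rank ∂_3 = (6 − 6) − 0 = 0, and there is no ∂_3, so H_2 = 0.

(K is a triangulation of the cylinder S^1 x I.)

H_0 = Z,  H_1 = Z,  H_2 = 0.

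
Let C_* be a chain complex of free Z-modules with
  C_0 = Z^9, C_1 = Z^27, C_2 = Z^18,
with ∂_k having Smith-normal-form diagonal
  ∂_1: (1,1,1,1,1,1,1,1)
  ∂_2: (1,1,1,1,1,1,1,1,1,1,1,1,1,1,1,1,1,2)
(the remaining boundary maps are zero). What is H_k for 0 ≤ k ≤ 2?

H_0 = Z,  H_1 = Z × Z/2,  H_2 = 0.

H_0: b_0 = 9 − 0 − 8 = 1; torsion from ∂_1 factors > 1: none. So H_0 = Z.
H_1: b_1 = 27 − 8 − 18 = 1; torsion from ∂_2 factors > 1: [2]. So H_1 = Z × Z/2.
H_2: b_2 = 18 − 18 − 0 = 0; torsion from ∂_3 factors > 1: none. So H_2 = 0.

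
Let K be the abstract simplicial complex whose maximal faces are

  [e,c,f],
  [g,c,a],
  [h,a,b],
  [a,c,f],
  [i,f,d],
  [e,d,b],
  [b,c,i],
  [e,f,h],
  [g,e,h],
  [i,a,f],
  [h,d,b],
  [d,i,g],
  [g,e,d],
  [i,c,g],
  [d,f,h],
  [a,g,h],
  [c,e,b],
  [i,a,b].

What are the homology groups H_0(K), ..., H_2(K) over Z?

H_0 = Z,  H_1 = Z × Z/2,  H_2 = 0.

Order the vertices as a < b < c < d < e < f < g < h < i. Listing each simplex with vertices in this order, K has dimension 2 with simplices:

  0-simplices (9): a, b, c, d, e, f, g, h, i
  1-simplices (27): ab, ac, af, ag, ah, ai, bc, bd, be, bh, bi, ce, cf, cg, ci, de, df, dg, dh, di, ef, eg, eh, fh, fi, gh, gi
  2-simplices (18): abh, abi, acf, acg, afi, agh, bce, bci, bde, bdh, cef, cgi, deg, dfh, dfi, dgi, efh, egh

giving chain groups C_0 ≅ Z^9, C_1 ≅ Z^27, C_2 ≅ Z^18.

∂_1: C_1 → C_0 is given by ∂[p,q] = [q] − [p]. For instance
  ∂dh = h − d.
The 9×27 boundary matrix has rank 8 and Smith normal form diag(1,1,1,1,1,1,1,1).

∂_2: C_2 → C_1 acts by ∂[p,q,r] = [q,r] − [p,r] + [p,q]. For instance
  ∂bci = ci − bi + bc,
  ∂abh = bh − ah + ab.
As a 27×18 matrix over Z this has rank 18, with invariant factors (1,1,1,1,1,1,1,1,1,1,1,1,1,1,1,1,1,2).

From H_k ≅ ker(∂_k) / im(∂_{k+1}) we obtain:

  H_0: rank C_0 − rank ∂_1 = 9 − 8 = 1, and the invariant factors of ∂_1 are all 1, so H_0 = Z.
  H_1: rank ker ∂_1 − rank ∂_2 = (27 − 8) − 18 = 1, and ∂_2 has invariant factor 2 > 1, so H_1 = Z × Z/2.
  H_2: rank ker ∂_2 − rank ∂_3 = (18 − 18) − 0 = 0, and there is no ∂_3, so H_2 = 0.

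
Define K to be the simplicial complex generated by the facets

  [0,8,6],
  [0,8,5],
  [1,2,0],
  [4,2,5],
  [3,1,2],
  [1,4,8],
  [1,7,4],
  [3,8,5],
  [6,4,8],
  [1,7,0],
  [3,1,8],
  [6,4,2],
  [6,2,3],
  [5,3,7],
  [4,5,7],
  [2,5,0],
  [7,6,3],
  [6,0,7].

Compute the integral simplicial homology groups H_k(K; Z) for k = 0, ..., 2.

Order the vertices as 0 < 1 < 2 < 3 < 4 < 5 < 6 < 7 < 8. Listing each simplex with vertices in this order, K has dimension 2 with simplices:

  0-simplices (9): [0], [1], [2], [3], [4], [5], [6], [7], [8]
  1-simplices (27): (27 of them)
  2-simplices (18): [0,1,2], [0,1,7], [0,2,5], [0,5,8], [0,6,7], [0,6,8], [1,2,3], [1,3,8], [1,4,7], [1,4,8], [2,3,6], [2,4,5], [2,4,6], [3,5,7], [3,5,8], [3,6,7], [4,5,7], [4,6,8]

Hence C_0 ≅ Z^9, C_1 ≅ Z^27, C_2 ≅ Z^18.

∂_1: C_1 → C_0 is given by ∂[p,q] = [q] − [p].
This gives a 9×27 integer matrix of rank 8; reducing to Smith normal form yields diagonal entries (1,1,1,1,1,1,1,1).

The boundary map ∂_2: C_2 → C_1 sends each 2-simplex [p,q,r] to [q,r] − [p,r] + [p,q]. For instance
  ∂[4,6,8] = [6,8] − [4,8] + [4,6],
  ∂[0,6,7] = [6,7] − [0,7] + [0,6].
As a 27×18 matrix over Z this has rank 17, with invariant factors (1,1,1,1,1,1,1,1,1,1,1,1,1,1,1,1,1).

From H_k ≅ ker(∂_k) / im(∂_{k+1}) we obtain:

  H_0: rank C_0 − rank ∂_1 = 9 − 8 = 1, and the invariant factors of ∂_1 are all 1, so H_0 = Z.
  H_1: rank ker ∂_1 − rank ∂_2 = (27 − 8) − 17 = 2, and the invariant factors of ∂_2 are all 1, so H_1 = Z^2.
  H_2: rank ker ∂_2 − rank ∂_3 = (18 − 17) − 0 = 1, and there is no ∂_3, so H_2 = Z.

(K is a triangulation of the torus T^2.)

H_0 = Z,  H_1 = Z^2,  H_2 = Z.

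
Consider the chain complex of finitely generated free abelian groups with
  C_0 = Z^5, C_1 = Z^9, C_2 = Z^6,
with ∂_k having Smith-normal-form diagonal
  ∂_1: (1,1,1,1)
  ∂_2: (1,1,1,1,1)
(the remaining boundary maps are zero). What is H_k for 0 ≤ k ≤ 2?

H_0 ≅ Z,  H_1 = 0,  H_2 ≅ Z.

H_0: b_0 = 5 − 0 − 4 = 1; torsion from ∂_1 factors > 1: none. So H_0 ≅ Z.
H_1: b_1 = 9 − 4 − 5 = 0; torsion from ∂_2 factors > 1: none. So H_1 ≅ 0.
H_2: b_2 = 6 − 5 − 0 = 1; torsion from ∂_3 factors > 1: none. So H_2 ≅ Z.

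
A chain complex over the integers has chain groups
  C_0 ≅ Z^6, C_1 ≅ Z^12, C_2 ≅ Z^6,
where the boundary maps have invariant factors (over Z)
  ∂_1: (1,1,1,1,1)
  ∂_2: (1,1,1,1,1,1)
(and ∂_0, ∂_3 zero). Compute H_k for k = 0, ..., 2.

H_0: b_0 = 6 − 0 − 5 = 1; torsion from ∂_1 factors > 1: none. So H_0 = Z.
H_1: b_1 = 12 − 5 − 6 = 1; torsion from ∂_2 factors > 1: none. So H_1 = Z.
H_2: b_2 = 6 − 6 − 0 = 0; torsion from ∂_3 factors > 1: none. So H_2 = 0.

H_0 = Z,  H_1 = Z,  H_2 = 0.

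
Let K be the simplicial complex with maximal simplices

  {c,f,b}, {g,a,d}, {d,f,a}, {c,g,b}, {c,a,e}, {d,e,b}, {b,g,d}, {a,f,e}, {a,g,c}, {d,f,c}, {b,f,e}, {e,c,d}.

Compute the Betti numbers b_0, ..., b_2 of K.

b_0 = 1, b_1 = 0, b_2 = 0.

We work with the vertex ordering a < b < c < d < e < f < g. The simplices of K, each written with vertices in increasing order, are:

  0-simplices (7): a, b, c, d, e, f, g
  1-simplices (18): ac, ad, ae, af, ag, bc, bd, be, bf, bg, cd, ce, cf, cg, de, df, dg, ef
  2-simplices (12): ace, acg, adf, adg, aef, bcf, bcg, bde, bdg, bef, cde, cdf

Hence C_0 ≅ Z^7, C_1 ≅ Z^18, C_2 ≅ Z^12.

Boundary ∂_1: C_1 → C_0 sends each edge [p,q] (with p < q) to q − p. For instance
  ∂de = e − d.
The 7×18 boundary matrix has rank 6 and Smith normal form diag(1,1,1,1,1,1).

Boundary ∂_2: C_2 → C_1 maps a triangle to the signed sum of its edges. For instance
  ∂ace = ce − ae + ac,
  ∂adf = df − af + ad.
The resulting 18×12 matrix has rank 12, and its Smith normal form has invariant factors (1,1,1,1,1,1,1,1,1,1,1,2).

Computing H_k = (kernel of ∂_k) / (image of ∂_{k+1}):

  H_0: rank C_0 − rank ∂_1 = 7 − 6 = 1, and the invariant factors of ∂_1 are all 1, so H_0 = Z.
  H_1: rank ker ∂_1 − rank ∂_2 = (18 − 6) − 12 = 0, and ∂_2 has invariant factor 2 > 1, so H_1 = Z/2.
  H_2: rank ker ∂_2 − rank ∂_3 = (12 − 12) − 0 = 0, and there is no ∂_3, so H_2 = 0.

Hence the Betti numbers are b_0 = 1, b_1 = 0, b_2 = 0.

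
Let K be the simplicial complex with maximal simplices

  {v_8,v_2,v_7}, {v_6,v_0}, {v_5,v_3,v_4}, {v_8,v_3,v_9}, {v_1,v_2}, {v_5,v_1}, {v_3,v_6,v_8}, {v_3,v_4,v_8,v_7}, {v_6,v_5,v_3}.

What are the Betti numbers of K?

b_0 = 1, b_1 = 1, b_2 = 0, b_3 = 0.

Order the vertices as v_0 < v_1 < v_2 < v_3 < v_4 < v_5 < v_6 < v_7 < v_8 < v_9. Listing each simplex with vertices in this order, K has dimension 3 with simplices:

  0-simplices (10): [v_0], [v_1], [v_2], [v_3], [v_4], [v_5], [v_6], [v_7], [v_8], [v_9]
  1-simplices (18): (18 of them)
  2-simplices (9): [v_2,v_7,v_8], [v_3,v_4,v_5], [v_3,v_4,v_7], [v_3,v_4,v_8], [v_3,v_5,v_6], [v_3,v_6,v_8], [v_3,v_7,v_8], [v_3,v_8,v_9], [v_4,v_7,v_8]
  3-simplices (1): [v_3,v_4,v_7,v_8]

giving chain groups C_0 ≅ Z^10, C_1 ≅ Z^18, C_2 ≅ Z^9, C_3 ≅ Z^1.

∂_1: C_1 → C_0 sends each edge [p,q] (with p < q) to q − p.
The resulting 10×18 matrix has rank 9, and its Smith normal form has invariant factors (1,1,1,1,1,1,1,1,1).

∂_2: C_2 → C_1 maps a triangle to the signed sum of its edges. For instance
  ∂[v_3,v_4,v_7] = [v_4,v_7] − [v_3,v_7] + [v_3,v_4],
  ∂[v_3,v_6,v_8] = [v_6,v_8] − [v_3,v_8] + [v_3,v_6].
The resulting 18×9 matrix has rank 8, and its Smith normal form has invariant factors (1,1,1,1,1,1,1,1).

Boundary ∂_3: C_3 → C_2 sends each 3-simplex σ to the alternating sum Σ_i (−1)^i (σ with its i-th vertex removed). For instance
  ∂[v_3,v_4,v_7,v_8] = [v_4,v_7,v_8] − [v_3,v_7,v_8] + [v_3,v_4,v_8] − [v_3,v_4,v_7].
The resulting 9×1 matrix has rank 1, and its Smith normal form has invariant factors (1).

Reading off H_k = ker ∂_k / im ∂_{k+1}:

  H_0: rank C_0 − rank ∂_1 = 10 − 9 = 1, and the invariant factors of ∂_1 are all 1, so H_0 ≅ Z.
  H_1: rank ker ∂_1 − rank ∂_2 = (18 − 9) − 8 = 1, and the invariant factors of ∂_2 are all 1, so H_1 ≅ Z.
  H_2: rank ker ∂_2 − rank ∂_3 = (9 − 8) − 1 = 0, and the invariant factors of ∂_3 are all 1, so H_2 ≅ 0.
  H_3: rank ker ∂_3 − rank ∂_4 = (1 − 1) − 0 = 0, and there is no ∂_4, so H_3 ≅ 0.

Hence the Betti numbers are b_0 = 1, b_1 = 1, b_2 = 0, b_3 = 0.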